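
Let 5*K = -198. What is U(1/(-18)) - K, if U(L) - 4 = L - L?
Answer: 218/5 ≈ 43.600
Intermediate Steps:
U(L) = 4 (U(L) = 4 + (L - L) = 4 + 0 = 4)
K = -198/5 (K = (1/5)*(-198) = -198/5 ≈ -39.600)
U(1/(-18)) - K = 4 - 1*(-198/5) = 4 + 198/5 = 218/5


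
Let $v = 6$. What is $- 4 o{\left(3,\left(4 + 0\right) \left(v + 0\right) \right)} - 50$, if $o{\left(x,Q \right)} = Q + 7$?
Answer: $-174$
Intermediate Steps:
$o{\left(x,Q \right)} = 7 + Q$
$- 4 o{\left(3,\left(4 + 0\right) \left(v + 0\right) \right)} - 50 = - 4 \left(7 + \left(4 + 0\right) \left(6 + 0\right)\right) - 50 = - 4 \left(7 + 4 \cdot 6\right) - 50 = - 4 \left(7 + 24\right) - 50 = \left(-4\right) 31 - 50 = -124 - 50 = -174$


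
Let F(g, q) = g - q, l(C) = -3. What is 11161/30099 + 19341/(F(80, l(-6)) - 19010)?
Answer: -13737056/21099399 ≈ -0.65106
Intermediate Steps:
11161/30099 + 19341/(F(80, l(-6)) - 19010) = 11161/30099 + 19341/((80 - 1*(-3)) - 19010) = 11161*(1/30099) + 19341/((80 + 3) - 19010) = 11161/30099 + 19341/(83 - 19010) = 11161/30099 + 19341/(-18927) = 11161/30099 + 19341*(-1/18927) = 11161/30099 - 2149/2103 = -13737056/21099399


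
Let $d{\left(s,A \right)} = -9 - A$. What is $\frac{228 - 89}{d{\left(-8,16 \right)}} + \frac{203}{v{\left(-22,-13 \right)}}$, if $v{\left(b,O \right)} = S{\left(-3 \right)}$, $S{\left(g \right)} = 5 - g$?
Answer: $\frac{3963}{200} \approx 19.815$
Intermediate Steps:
$v{\left(b,O \right)} = 8$ ($v{\left(b,O \right)} = 5 - -3 = 5 + 3 = 8$)
$\frac{228 - 89}{d{\left(-8,16 \right)}} + \frac{203}{v{\left(-22,-13 \right)}} = \frac{228 - 89}{-9 - 16} + \frac{203}{8} = \frac{228 - 89}{-9 - 16} + 203 \cdot \frac{1}{8} = \frac{139}{-25} + \frac{203}{8} = 139 \left(- \frac{1}{25}\right) + \frac{203}{8} = - \frac{139}{25} + \frac{203}{8} = \frac{3963}{200}$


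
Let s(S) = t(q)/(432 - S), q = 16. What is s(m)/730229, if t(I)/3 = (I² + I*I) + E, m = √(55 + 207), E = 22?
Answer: 346032/68043468449 + 801*√262/68043468449 ≈ 5.2760e-6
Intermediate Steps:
m = √262 ≈ 16.186
t(I) = 66 + 6*I² (t(I) = 3*((I² + I*I) + 22) = 3*((I² + I²) + 22) = 3*(2*I² + 22) = 3*(22 + 2*I²) = 66 + 6*I²)
s(S) = 1602/(432 - S) (s(S) = (66 + 6*16²)/(432 - S) = (66 + 6*256)/(432 - S) = (66 + 1536)/(432 - S) = 1602/(432 - S))
s(m)/730229 = -1602/(-432 + √262)/730229 = -1602/(-432 + √262)*(1/730229) = -1602/(730229*(-432 + √262))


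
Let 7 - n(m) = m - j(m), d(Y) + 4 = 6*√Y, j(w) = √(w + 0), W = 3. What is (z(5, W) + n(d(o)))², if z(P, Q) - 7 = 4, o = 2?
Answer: (22 - 6*√2 + √2*√(-2 + 3*√2))² ≈ 244.38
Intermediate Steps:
z(P, Q) = 11 (z(P, Q) = 7 + 4 = 11)
j(w) = √w
d(Y) = -4 + 6*√Y
n(m) = 7 + √m - m (n(m) = 7 - (m - √m) = 7 + (√m - m) = 7 + √m - m)
(z(5, W) + n(d(o)))² = (11 + (7 + √(-4 + 6*√2) - (-4 + 6*√2)))² = (11 + (7 + √(-4 + 6*√2) + (4 - 6*√2)))² = (11 + (11 + √(-4 + 6*√2) - 6*√2))² = (22 + √(-4 + 6*√2) - 6*√2)²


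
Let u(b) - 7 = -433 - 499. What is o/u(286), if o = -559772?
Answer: 559772/925 ≈ 605.16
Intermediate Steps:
u(b) = -925 (u(b) = 7 + (-433 - 499) = 7 - 932 = -925)
o/u(286) = -559772/(-925) = -559772*(-1/925) = 559772/925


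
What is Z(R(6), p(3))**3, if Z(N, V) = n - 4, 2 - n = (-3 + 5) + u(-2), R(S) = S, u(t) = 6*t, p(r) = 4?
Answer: 512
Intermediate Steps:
n = 12 (n = 2 - ((-3 + 5) + 6*(-2)) = 2 - (2 - 12) = 2 - 1*(-10) = 2 + 10 = 12)
Z(N, V) = 8 (Z(N, V) = 12 - 4 = 8)
Z(R(6), p(3))**3 = 8**3 = 512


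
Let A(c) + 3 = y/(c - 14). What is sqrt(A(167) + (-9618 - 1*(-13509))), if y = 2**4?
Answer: 104*sqrt(935)/51 ≈ 62.355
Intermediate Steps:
y = 16
A(c) = -3 + 16/(-14 + c) (A(c) = -3 + 16/(c - 14) = -3 + 16/(-14 + c))
sqrt(A(167) + (-9618 - 1*(-13509))) = sqrt((58 - 3*167)/(-14 + 167) + (-9618 - 1*(-13509))) = sqrt((58 - 501)/153 + (-9618 + 13509)) = sqrt((1/153)*(-443) + 3891) = sqrt(-443/153 + 3891) = sqrt(594880/153) = 104*sqrt(935)/51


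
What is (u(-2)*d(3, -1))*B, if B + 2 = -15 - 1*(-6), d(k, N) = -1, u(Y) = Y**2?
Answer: 44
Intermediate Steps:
B = -11 (B = -2 + (-15 - 1*(-6)) = -2 + (-15 + 6) = -2 - 9 = -11)
(u(-2)*d(3, -1))*B = ((-2)**2*(-1))*(-11) = (4*(-1))*(-11) = -4*(-11) = 44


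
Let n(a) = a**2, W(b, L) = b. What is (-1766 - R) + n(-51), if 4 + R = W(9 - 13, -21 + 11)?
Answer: 843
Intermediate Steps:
R = -8 (R = -4 + (9 - 13) = -4 - 4 = -8)
(-1766 - R) + n(-51) = (-1766 - 1*(-8)) + (-51)**2 = (-1766 + 8) + 2601 = -1758 + 2601 = 843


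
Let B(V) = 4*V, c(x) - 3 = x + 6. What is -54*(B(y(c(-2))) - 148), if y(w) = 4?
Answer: 7128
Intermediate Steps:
c(x) = 9 + x (c(x) = 3 + (x + 6) = 3 + (6 + x) = 9 + x)
-54*(B(y(c(-2))) - 148) = -54*(4*4 - 148) = -54*(16 - 148) = -54*(-132) = 7128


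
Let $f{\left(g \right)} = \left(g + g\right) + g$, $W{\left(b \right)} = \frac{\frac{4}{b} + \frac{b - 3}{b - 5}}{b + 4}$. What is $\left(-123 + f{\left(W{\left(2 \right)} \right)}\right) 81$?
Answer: $- \frac{19737}{2} \approx -9868.5$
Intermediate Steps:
$W{\left(b \right)} = \frac{\frac{4}{b} + \frac{-3 + b}{-5 + b}}{4 + b}$
$f{\left(g \right)} = 3 g$ ($f{\left(g \right)} = 2 g + g = 3 g$)
$\left(-123 + f{\left(W{\left(2 \right)} \right)}\right) 81 = \left(-123 + 3 \frac{20 - 2 - 2^{2}}{2 \left(20 + 2 - 2^{2}\right)}\right) 81 = \left(-123 + 3 \frac{20 - 2 - 4}{2 \left(20 + 2 - 4\right)}\right) 81 = \left(-123 + 3 \cdot \frac{1}{2} \cdot \frac{1}{18} \cdot 14\right) 81 = \left(-123 + 3 \cdot \frac{7}{18}\right) 81 = \left(-123 + \frac{7}{6}\right) 81 = \left(- \frac{731}{6}\right) 81 = - \frac{19737}{2}$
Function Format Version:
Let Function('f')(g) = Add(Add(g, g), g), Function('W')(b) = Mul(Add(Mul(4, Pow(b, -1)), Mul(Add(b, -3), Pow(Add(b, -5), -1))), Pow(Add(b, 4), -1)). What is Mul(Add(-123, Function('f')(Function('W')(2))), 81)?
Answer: Rational(-19737, 2) ≈ -9868.5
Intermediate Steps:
Function('W')(b) = Mul(Pow(Add(4, b), -1), Add(Mul(4, Pow(b, -1)), Mul(Pow(Add(-5, b), -1), Add(-3, b)))) (Function('W')(b) = Mul(Add(Mul(4, Pow(b, -1)), Mul(Add(-3, b), Pow(Add(-5, b), -1))), Pow(Add(4, b), -1)) = Mul(Add(Mul(4, Pow(b, -1)), Mul(Pow(Add(-5, b), -1), Add(-3, b))), Pow(Add(4, b), -1)) = Mul(Pow(Add(4, b), -1), Add(Mul(4, Pow(b, -1)), Mul(Pow(Add(-5, b), -1), Add(-3, b)))))
Function('f')(g) = Mul(3, g) (Function('f')(g) = Add(Mul(2, g), g) = Mul(3, g))
Mul(Add(-123, Function('f')(Function('W')(2))), 81) = Mul(Add(-123, Mul(3, Mul(Pow(2, -1), Pow(Add(20, 2, Mul(-1, Pow(2, 2))), -1), Add(20, Mul(-1, 2), Mul(-1, Pow(2, 2)))))), 81) = Mul(Add(-123, Mul(3, Mul(Rational(1, 2), Pow(Add(20, 2, Mul(-1, 4)), -1), Add(20, -2, Mul(-1, 4))))), 81) = Mul(Add(-123, Mul(3, Mul(Rational(1, 2), Pow(Add(20, 2, -4), -1), Add(20, -2, -4)))), 81) = Mul(Add(-123, Mul(3, Mul(Rational(1, 2), Pow(18, -1), 14))), 81) = Mul(Add(-123, Mul(3, Mul(Rational(1, 2), Rational(1, 18), 14))), 81) = Mul(Add(-123, Mul(3, Rational(7, 18))), 81) = Mul(Add(-123, Rational(7, 6)), 81) = Mul(Rational(-731, 6), 81) = Rational(-19737, 2)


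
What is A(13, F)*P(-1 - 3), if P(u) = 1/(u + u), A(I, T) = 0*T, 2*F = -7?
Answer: 0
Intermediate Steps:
F = -7/2 (F = (1/2)*(-7) = -7/2 ≈ -3.5000)
A(I, T) = 0
P(u) = 1/(2*u)
A(13, F)*P(-1 - 3) = 0*(1/(2*(-1 - 3))) = 0*((1/2)/(-4)) = 0*((1/2)*(-1/4)) = 0*(-1/8) = 0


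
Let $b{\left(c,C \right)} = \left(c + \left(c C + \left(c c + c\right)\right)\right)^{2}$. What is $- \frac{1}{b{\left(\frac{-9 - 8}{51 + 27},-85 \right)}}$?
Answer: $- \frac{37015056}{12176460409} \approx -0.0030399$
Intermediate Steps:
$b{\left(c,C \right)} = \left(c^{2} + 2 c + C c\right)^{2}$ ($b{\left(c,C \right)} = \left(c + \left(C c + \left(c^{2} + c\right)\right)\right)^{2} = \left(c + \left(C c + \left(c + c^{2}\right)\right)\right)^{2} = \left(c + \left(c + c^{2} + C c\right)\right)^{2} = \left(c^{2} + 2 c + C c\right)^{2}$)
$- \frac{1}{b{\left(\frac{-9 - 8}{51 + 27},-85 \right)}} = - \frac{1}{\left(\frac{-9 - 8}{51 + 27}\right)^{2} \left(2 - 85 + \frac{-9 - 8}{51 + 27}\right)^{2}} = - \frac{1}{\left(- \frac{17}{78}\right)^{2} \left(2 - 85 - \frac{17}{78}\right)^{2}} = - \frac{1}{\frac{289}{6084} \left(- \frac{6491}{78}\right)^{2}} = - \frac{1}{\frac{289}{6084} \cdot \frac{42133081}{6084}} = - \frac{1}{\frac{12176460409}{37015056}} = \left(-1\right) \frac{37015056}{12176460409} = - \frac{37015056}{12176460409}$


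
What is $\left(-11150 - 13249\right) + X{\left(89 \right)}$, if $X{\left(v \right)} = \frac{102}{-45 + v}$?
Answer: $- \frac{536727}{22} \approx -24397.0$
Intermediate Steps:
$\left(-11150 - 13249\right) + X{\left(89 \right)} = \left(-11150 - 13249\right) + \frac{102}{-45 + 89} = -24399 + \frac{102}{44} = -24399 + 102 \cdot \frac{1}{44} = -24399 + \frac{51}{22} = - \frac{536727}{22}$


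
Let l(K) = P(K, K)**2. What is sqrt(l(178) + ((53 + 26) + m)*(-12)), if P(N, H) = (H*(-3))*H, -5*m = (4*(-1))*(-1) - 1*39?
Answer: 2*sqrt(2258720418) ≈ 95052.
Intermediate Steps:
m = 7 (m = -((4*(-1))*(-1) - 1*39)/5 = -(-4*(-1) - 39)/5 = -(4 - 39)/5 = -1/5*(-35) = 7)
P(N, H) = -3*H**2 (P(N, H) = (-3*H)*H = -3*H**2)
l(K) = 9*K**4 (l(K) = (-3*K**2)**2 = 9*K**4)
sqrt(l(178) + ((53 + 26) + m)*(-12)) = sqrt(9*178**4 + ((53 + 26) + 7)*(-12)) = sqrt(9*1003875856 + (79 + 7)*(-12)) = sqrt(9034882704 + 86*(-12)) = sqrt(9034882704 - 1032) = sqrt(9034881672) = 2*sqrt(2258720418)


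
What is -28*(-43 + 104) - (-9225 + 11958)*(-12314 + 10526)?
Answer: 4884896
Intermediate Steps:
-28*(-43 + 104) - (-9225 + 11958)*(-12314 + 10526) = -28*61 - 2733*(-1788) = -1708 - 1*(-4886604) = -1708 + 4886604 = 4884896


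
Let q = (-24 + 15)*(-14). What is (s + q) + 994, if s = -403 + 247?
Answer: 964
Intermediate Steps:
q = 126 (q = -9*(-14) = 126)
s = -156
(s + q) + 994 = (-156 + 126) + 994 = -30 + 994 = 964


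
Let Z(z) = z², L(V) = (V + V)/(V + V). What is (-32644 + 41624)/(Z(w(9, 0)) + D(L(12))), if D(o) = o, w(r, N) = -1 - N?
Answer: 4490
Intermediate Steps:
L(V) = 1 (L(V) = (2*V)/((2*V)) = (2*V)*(1/(2*V)) = 1)
(-32644 + 41624)/(Z(w(9, 0)) + D(L(12))) = (-32644 + 41624)/((-1 - 1*0)² + 1) = 8980/((-1 + 0)² + 1) = 8980/((-1)² + 1) = 8980/(1 + 1) = 8980/2 = 8980*(½) = 4490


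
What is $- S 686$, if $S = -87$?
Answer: $59682$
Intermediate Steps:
$- S 686 = - \left(-87\right) 686 = \left(-1\right) \left(-59682\right) = 59682$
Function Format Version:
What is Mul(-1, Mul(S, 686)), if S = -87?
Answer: 59682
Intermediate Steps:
Mul(-1, Mul(S, 686)) = Mul(-1, Mul(-87, 686)) = Mul(-1, -59682) = 59682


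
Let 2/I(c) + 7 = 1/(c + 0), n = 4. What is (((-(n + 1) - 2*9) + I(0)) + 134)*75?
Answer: 8325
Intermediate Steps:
I(c) = 2/(-7 + 1/c) (I(c) = 2/(-7 + 1/(c + 0)) = 2/(-7 + 1/c))
(((-(n + 1) - 2*9) + I(0)) + 134)*75 = (((-(4 + 1) - 2*9) - 2*0/(-1 + 7*0)) + 134)*75 = (((-1*5 - 18) - 2*0/(-1 + 0)) + 134)*75 = (((-5 - 18) - 2*0/(-1)) + 134)*75 = ((-23 - 2*0*(-1)) + 134)*75 = ((-23 + 0) + 134)*75 = (-23 + 134)*75 = 111*75 = 8325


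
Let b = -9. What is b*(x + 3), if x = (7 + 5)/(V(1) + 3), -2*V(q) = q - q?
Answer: -63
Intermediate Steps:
V(q) = 0 (V(q) = -(q - q)/2 = -½*0 = 0)
x = 4 (x = (7 + 5)/(0 + 3) = 12/3 = 12*(⅓) = 4)
b*(x + 3) = -9*(4 + 3) = -9*7 = -63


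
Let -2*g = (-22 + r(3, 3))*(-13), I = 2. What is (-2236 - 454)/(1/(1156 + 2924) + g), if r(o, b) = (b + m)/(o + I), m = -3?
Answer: 10975200/583439 ≈ 18.811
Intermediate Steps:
r(o, b) = (-3 + b)/(2 + o) (r(o, b) = (b - 3)/(o + 2) = (-3 + b)/(2 + o))
g = -143 (g = -(-22 + (-3 + 3)/(2 + 3))*(-13)/2 = -(-22 + 0/5)*(-13)/2 = -(-22 + (⅕)*0)*(-13)/2 = -(-22 + 0)*(-13)/2 = -(-11)*(-13) = -½*286 = -143)
(-2236 - 454)/(1/(1156 + 2924) + g) = (-2236 - 454)/(1/(1156 + 2924) - 143) = -2690/(1/4080 - 143) = -2690/(-583439/4080) = -2690*(-4080/583439) = 10975200/583439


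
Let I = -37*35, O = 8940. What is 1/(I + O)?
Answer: 1/7645 ≈ 0.00013080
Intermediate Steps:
I = -1295
1/(I + O) = 1/(-1295 + 8940) = 1/7645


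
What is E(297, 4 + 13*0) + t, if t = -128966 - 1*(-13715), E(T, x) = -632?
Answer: -115883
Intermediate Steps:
t = -115251 (t = -128966 + 13715 = -115251)
E(297, 4 + 13*0) + t = -632 - 115251 = -115883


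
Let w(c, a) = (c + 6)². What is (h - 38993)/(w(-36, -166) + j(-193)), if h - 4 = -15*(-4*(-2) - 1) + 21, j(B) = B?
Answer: -39073/707 ≈ -55.266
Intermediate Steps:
w(c, a) = (6 + c)²
h = -80 (h = 4 + (-15*(-4*(-2) - 1) + 21) = 4 + (-15*(8 - 1) + 21) = 4 + (-15*7 + 21) = 4 + (-105 + 21) = 4 - 84 = -80)
(h - 38993)/(w(-36, -166) + j(-193)) = (-80 - 38993)/((6 - 36)² - 193) = -39073/((-30)² - 193) = -39073/(900 - 193) = -39073/707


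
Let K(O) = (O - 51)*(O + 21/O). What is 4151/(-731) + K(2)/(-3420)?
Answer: -5499473/1000008 ≈ -5.4994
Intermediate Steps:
K(O) = (-51 + O)*(O + 21/O)
4151/(-731) + K(2)/(-3420) = 4151/(-731) + (21 + 2² - 1071/2 - 51*2)/(-3420) = 4151*(-1/731) + (21 + 4 - 1071*½ - 102)*(-1/3420) = -4151/731 + (21 + 4 - 1071/2 - 102)*(-1/3420) = -4151/731 - 1225/2*(-1/3420) = -4151/731 + 245/1368 = -5499473/1000008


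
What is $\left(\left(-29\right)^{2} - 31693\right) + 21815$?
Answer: $-9037$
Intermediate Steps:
$\left(\left(-29\right)^{2} - 31693\right) + 21815 = \left(841 - 31693\right) + 21815 = -30852 + 21815 = -9037$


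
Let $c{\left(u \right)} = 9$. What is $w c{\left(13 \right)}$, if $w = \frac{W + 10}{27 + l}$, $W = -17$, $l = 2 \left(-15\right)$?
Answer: $21$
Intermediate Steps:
$l = -30$
$w = \frac{7}{3}$ ($w = \frac{-17 + 10}{27 - 30} = - \frac{7}{-3} = \left(-7\right) \left(- \frac{1}{3}\right) = \frac{7}{3} \approx 2.3333$)
$w c{\left(13 \right)} = \frac{7}{3} \cdot 9 = 21$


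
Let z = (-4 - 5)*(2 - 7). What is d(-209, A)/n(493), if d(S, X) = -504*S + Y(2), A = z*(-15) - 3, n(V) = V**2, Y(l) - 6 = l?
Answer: 105344/243049 ≈ 0.43343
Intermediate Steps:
z = 45 (z = -9*(-5) = 45)
Y(l) = 6 + l
A = -678 (A = 45*(-15) - 3 = -675 - 3 = -678)
d(S, X) = 8 - 504*S (d(S, X) = -504*S + (6 + 2) = -504*S + 8 = 8 - 504*S)
d(-209, A)/n(493) = (8 - 504*(-209))/(493**2) = (8 + 105336)/243049 = 105344*(1/243049) = 105344/243049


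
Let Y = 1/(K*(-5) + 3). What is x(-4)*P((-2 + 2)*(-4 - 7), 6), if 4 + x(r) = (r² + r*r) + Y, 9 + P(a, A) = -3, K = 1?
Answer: -330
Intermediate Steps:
P(a, A) = -12 (P(a, A) = -9 - 3 = -12)
Y = -½ (Y = 1/(1*(-5) + 3) = 1/(-5 + 3) = 1/(-2) = -½ ≈ -0.50000)
x(r) = -9/2 + 2*r² (x(r) = -4 + ((r² + r*r) - ½) = -4 + ((r² + r²) - ½) = -4 + (2*r² - ½) = -4 + (-½ + 2*r²) = -9/2 + 2*r²)
x(-4)*P((-2 + 2)*(-4 - 7), 6) = (-9/2 + 2*(-4)²)*(-12) = (-9/2 + 2*16)*(-12) = (-9/2 + 32)*(-12) = (55/2)*(-12) = -330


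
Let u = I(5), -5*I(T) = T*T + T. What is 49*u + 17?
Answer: -277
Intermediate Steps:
I(T) = -T/5 - T²/5 (I(T) = -(T*T + T)/5 = -(T² + T)/5 = -(T + T²)/5 = -T/5 - T²/5)
u = -6 (u = -⅕*5*(1 + 5) = -⅕*5*6 = -6)
49*u + 17 = 49*(-6) + 17 = -294 + 17 = -277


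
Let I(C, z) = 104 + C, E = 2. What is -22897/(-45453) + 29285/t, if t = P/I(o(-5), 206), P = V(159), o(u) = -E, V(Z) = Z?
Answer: 45258311111/2409009 ≈ 18787.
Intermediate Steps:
o(u) = -2 (o(u) = -1*2 = -2)
P = 159
t = 53/34 (t = 159/(104 - 2) = 159/102 = 159*(1/102) = 53/34 ≈ 1.5588)
-22897/(-45453) + 29285/t = -22897/(-45453) + 29285/(53/34) = -22897*(-1/45453) + 29285*(34/53) = 22897/45453 + 995690/53 = 45258311111/2409009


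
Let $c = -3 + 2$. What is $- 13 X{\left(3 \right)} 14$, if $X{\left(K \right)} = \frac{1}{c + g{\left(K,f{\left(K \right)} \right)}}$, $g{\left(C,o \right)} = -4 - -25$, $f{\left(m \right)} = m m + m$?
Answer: $- \frac{91}{10} \approx -9.1$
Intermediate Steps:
$f{\left(m \right)} = m + m^{2}$ ($f{\left(m \right)} = m^{2} + m = m + m^{2}$)
$c = -1$
$g{\left(C,o \right)} = 21$ ($g{\left(C,o \right)} = -4 + 25 = 21$)
$X{\left(K \right)} = \frac{1}{20}$ ($X{\left(K \right)} = \frac{1}{-1 + 21} = \frac{1}{20}$)
$- 13 X{\left(3 \right)} 14 = \left(-13\right) \frac{1}{20} \cdot 14 = \left(- \frac{13}{20}\right) 14 = - \frac{91}{10}$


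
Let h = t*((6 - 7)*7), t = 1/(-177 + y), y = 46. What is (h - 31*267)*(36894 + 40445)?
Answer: -83857130920/131 ≈ -6.4013e+8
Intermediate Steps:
t = -1/131 (t = 1/(-177 + 46) = 1/(-131) = -1/131 ≈ -0.0076336)
h = 7/131 (h = -(6 - 7)*7/131 = -(-1)*7/131 = -1/131*(-7) = 7/131 ≈ 0.053435)
(h - 31*267)*(36894 + 40445) = (7/131 - 31*267)*(36894 + 40445) = (7/131 - 8277)*77339 = -1084280/131*77339 = -83857130920/131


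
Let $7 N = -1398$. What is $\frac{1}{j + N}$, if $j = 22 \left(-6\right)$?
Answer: $- \frac{7}{2322} \approx -0.0030146$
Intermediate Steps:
$N = - \frac{1398}{7}$ ($N = \frac{1}{7} \left(-1398\right) = - \frac{1398}{7} \approx -199.71$)
$j = -132$
$\frac{1}{j + N} = \frac{1}{-132 - \frac{1398}{7}} = \frac{1}{- \frac{2322}{7}} = - \frac{7}{2322}$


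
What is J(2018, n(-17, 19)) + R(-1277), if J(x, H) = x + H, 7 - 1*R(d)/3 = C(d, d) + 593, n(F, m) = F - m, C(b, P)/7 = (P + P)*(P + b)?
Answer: -136981012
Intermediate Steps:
C(b, P) = 14*P*(P + b) (C(b, P) = 7*((P + P)*(P + b)) = 7*((2*P)*(P + b)) = 7*(2*P*(P + b)) = 14*P*(P + b))
R(d) = -1758 - 84*d**2 (R(d) = 21 - 3*(14*d*(d + d) + 593) = 21 - 3*(14*d*(2*d) + 593) = 21 - 3*(28*d**2 + 593) = 21 - 3*(593 + 28*d**2) = 21 + (-1779 - 84*d**2) = -1758 - 84*d**2)
J(x, H) = H + x
J(2018, n(-17, 19)) + R(-1277) = ((-17 - 1*19) + 2018) + (-1758 - 84*(-1277)**2) = ((-17 - 19) + 2018) + (-1758 - 84*1630729) = (-36 + 2018) + (-1758 - 136981236) = 1982 - 136982994 = -136981012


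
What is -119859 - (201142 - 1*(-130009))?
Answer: -451010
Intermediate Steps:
-119859 - (201142 - 1*(-130009)) = -119859 - (201142 + 130009) = -119859 - 1*331151 = -119859 - 331151 = -451010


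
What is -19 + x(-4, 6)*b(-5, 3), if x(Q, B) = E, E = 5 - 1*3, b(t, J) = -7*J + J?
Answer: -55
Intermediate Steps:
b(t, J) = -6*J
E = 2 (E = 5 - 3 = 2)
x(Q, B) = 2
-19 + x(-4, 6)*b(-5, 3) = -19 + 2*(-6*3) = -19 + 2*(-18) = -19 - 36 = -55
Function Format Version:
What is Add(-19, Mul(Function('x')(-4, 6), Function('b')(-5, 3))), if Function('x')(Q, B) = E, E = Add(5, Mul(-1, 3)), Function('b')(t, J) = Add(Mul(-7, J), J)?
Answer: -55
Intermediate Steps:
Function('b')(t, J) = Mul(-6, J)
E = 2 (E = Add(5, -3) = 2)
Function('x')(Q, B) = 2
Add(-19, Mul(Function('x')(-4, 6), Function('b')(-5, 3))) = Add(-19, Mul(2, Mul(-6, 3))) = Add(-19, Mul(2, -18)) = Add(-19, -36) = -55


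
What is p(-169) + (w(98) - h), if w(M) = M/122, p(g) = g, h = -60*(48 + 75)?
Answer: 439920/61 ≈ 7211.8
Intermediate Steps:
h = -7380 (h = -60*123 = -7380)
w(M) = M/122 (w(M) = M*(1/122) = M/122)
p(-169) + (w(98) - h) = -169 + ((1/122)*98 - 1*(-7380)) = -169 + (49/61 + 7380) = -169 + 450229/61 = 439920/61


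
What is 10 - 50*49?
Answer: -2440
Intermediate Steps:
10 - 50*49 = 10 - 2450 = -2440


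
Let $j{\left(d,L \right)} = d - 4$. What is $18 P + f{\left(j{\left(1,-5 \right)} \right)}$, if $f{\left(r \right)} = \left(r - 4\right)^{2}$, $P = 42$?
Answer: $805$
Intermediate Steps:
$j{\left(d,L \right)} = -4 + d$
$f{\left(r \right)} = \left(-4 + r\right)^{2}$
$18 P + f{\left(j{\left(1,-5 \right)} \right)} = 18 \cdot 42 + \left(-4 + \left(-4 + 1\right)\right)^{2} = 756 + \left(-4 - 3\right)^{2} = 756 + \left(-7\right)^{2} = 756 + 49 = 805$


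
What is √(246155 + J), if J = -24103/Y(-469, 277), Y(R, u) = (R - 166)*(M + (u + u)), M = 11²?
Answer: √200993141913090/28575 ≈ 496.14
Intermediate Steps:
M = 121
Y(R, u) = (-166 + R)*(121 + 2*u) (Y(R, u) = (R - 166)*(121 + (u + u)) = (-166 + R)*(121 + 2*u))
J = 24103/428625 (J = -24103/(-20086 - 332*277 + 121*(-469) + 2*(-469)*277) = -24103/(-20086 - 91964 - 56749 - 259826) = -24103/(-428625) = -24103*(-1/428625) = 24103/428625 ≈ 0.056233)
√(246155 + J) = √(246155 + 24103/428625) = √(105508210978/428625) = √200993141913090/28575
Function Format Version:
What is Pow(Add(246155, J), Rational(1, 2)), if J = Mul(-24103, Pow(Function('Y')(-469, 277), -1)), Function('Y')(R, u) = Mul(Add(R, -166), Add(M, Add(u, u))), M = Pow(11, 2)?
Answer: Mul(Rational(1, 28575), Pow(200993141913090, Rational(1, 2))) ≈ 496.14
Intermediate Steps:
M = 121
Function('Y')(R, u) = Mul(Add(-166, R), Add(121, Mul(2, u))) (Function('Y')(R, u) = Mul(Add(R, -166), Add(121, Add(u, u))) = Mul(Add(-166, R), Add(121, Mul(2, u))))
J = Rational(24103, 428625) (J = Mul(-24103, Pow(Add(-20086, Mul(-332, 277), Mul(121, -469), Mul(2, -469, 277)), -1)) = Mul(-24103, Pow(Add(-20086, -91964, -56749, -259826), -1)) = Mul(-24103, Pow(-428625, -1)) = Mul(-24103, Rational(-1, 428625)) = Rational(24103, 428625) ≈ 0.056233)
Pow(Add(246155, J), Rational(1, 2)) = Pow(Add(246155, Rational(24103, 428625)), Rational(1, 2)) = Pow(Rational(105508210978, 428625), Rational(1, 2)) = Mul(Rational(1, 28575), Pow(200993141913090, Rational(1, 2)))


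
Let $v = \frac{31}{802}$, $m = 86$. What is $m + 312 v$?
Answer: $\frac{39322}{401} \approx 98.06$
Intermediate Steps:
$v = \frac{31}{802}$ ($v = 31 \cdot \frac{1}{802} = \frac{31}{802} \approx 0.038653$)
$m + 312 v = 86 + 312 \cdot \frac{31}{802} = 86 + \frac{4836}{401} = \frac{39322}{401}$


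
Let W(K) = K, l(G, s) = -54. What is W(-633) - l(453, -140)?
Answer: -579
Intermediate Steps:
W(-633) - l(453, -140) = -633 - 1*(-54) = -633 + 54 = -579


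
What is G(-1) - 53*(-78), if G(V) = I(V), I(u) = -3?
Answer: 4131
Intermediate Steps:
G(V) = -3
G(-1) - 53*(-78) = -3 - 53*(-78) = -3 + 4134 = 4131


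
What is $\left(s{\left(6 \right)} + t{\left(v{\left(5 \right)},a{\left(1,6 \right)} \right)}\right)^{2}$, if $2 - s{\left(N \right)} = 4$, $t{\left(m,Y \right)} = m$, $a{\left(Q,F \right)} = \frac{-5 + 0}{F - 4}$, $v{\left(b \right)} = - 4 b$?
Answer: $484$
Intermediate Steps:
$a{\left(Q,F \right)} = - \frac{5}{-4 + F}$
$s{\left(N \right)} = -2$ ($s{\left(N \right)} = 2 - 4 = -2$)
$\left(s{\left(6 \right)} + t{\left(v{\left(5 \right)},a{\left(1,6 \right)} \right)}\right)^{2} = \left(-2 - 20\right)^{2} = \left(-22\right)^{2} = 484$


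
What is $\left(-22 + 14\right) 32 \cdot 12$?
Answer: $-3072$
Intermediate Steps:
$\left(-22 + 14\right) 32 \cdot 12 = \left(-8\right) 32 \cdot 12 = \left(-256\right) 12 = -3072$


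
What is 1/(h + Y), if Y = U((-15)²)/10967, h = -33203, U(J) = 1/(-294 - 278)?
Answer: -6273124/208286536173 ≈ -3.0118e-5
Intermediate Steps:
U(J) = -1/572 (U(J) = 1/(-572) = -1/572)
Y = -1/6273124 (Y = -1/572/10967 = -1/572*1/10967 = -1/6273124 ≈ -1.5941e-7)
1/(h + Y) = 1/(-33203 - 1/6273124) = 1/(-208286536173/6273124) = -6273124/208286536173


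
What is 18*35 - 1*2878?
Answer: -2248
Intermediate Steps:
18*35 - 1*2878 = 630 - 2878 = -2248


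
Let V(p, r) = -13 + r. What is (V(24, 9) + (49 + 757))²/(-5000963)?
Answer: -643204/5000963 ≈ -0.12862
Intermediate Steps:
(V(24, 9) + (49 + 757))²/(-5000963) = ((-13 + 9) + (49 + 757))²/(-5000963) = (-4 + 806)²*(-1/5000963) = 802²*(-1/5000963) = 643204*(-1/5000963) = -643204/5000963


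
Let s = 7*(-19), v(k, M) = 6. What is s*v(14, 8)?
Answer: -798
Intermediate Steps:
s = -133
s*v(14, 8) = -133*6 = -798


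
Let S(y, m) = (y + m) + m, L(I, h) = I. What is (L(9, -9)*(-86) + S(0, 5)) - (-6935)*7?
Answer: 47781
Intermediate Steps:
S(y, m) = y + 2*m (S(y, m) = (m + y) + m = y + 2*m)
(L(9, -9)*(-86) + S(0, 5)) - (-6935)*7 = (9*(-86) + (0 + 2*5)) - (-6935)*7 = (-774 + (0 + 10)) - 1*(-48545) = (-774 + 10) + 48545 = -764 + 48545 = 47781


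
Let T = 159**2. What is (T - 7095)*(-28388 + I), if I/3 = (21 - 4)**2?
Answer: -500496906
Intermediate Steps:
I = 867 (I = 3*(21 - 4)**2 = 3*17**2 = 3*289 = 867)
T = 25281
(T - 7095)*(-28388 + I) = (25281 - 7095)*(-28388 + 867) = 18186*(-27521) = -500496906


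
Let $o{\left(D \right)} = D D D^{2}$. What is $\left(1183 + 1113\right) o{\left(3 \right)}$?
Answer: $185976$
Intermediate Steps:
$o{\left(D \right)} = D^{4}$ ($o{\left(D \right)} = D^{2} D^{2} = D^{4}$)
$\left(1183 + 1113\right) o{\left(3 \right)} = \left(1183 + 1113\right) 3^{4} = 2296 \cdot 81 = 185976$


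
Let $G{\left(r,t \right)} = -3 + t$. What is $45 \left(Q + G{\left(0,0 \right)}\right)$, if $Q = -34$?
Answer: $-1665$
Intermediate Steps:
$45 \left(Q + G{\left(0,0 \right)}\right) = 45 \left(-34 + \left(-3 + 0\right)\right) = 45 \left(-34 - 3\right) = 45 \left(-37\right) = -1665$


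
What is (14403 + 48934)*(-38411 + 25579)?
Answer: -812740384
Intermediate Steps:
(14403 + 48934)*(-38411 + 25579) = 63337*(-12832) = -812740384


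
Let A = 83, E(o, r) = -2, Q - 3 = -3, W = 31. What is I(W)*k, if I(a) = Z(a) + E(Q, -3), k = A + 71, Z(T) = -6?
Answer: -1232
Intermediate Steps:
Q = 0 (Q = 3 - 3 = 0)
k = 154 (k = 83 + 71 = 154)
I(a) = -8 (I(a) = -6 - 2 = -8)
I(W)*k = -8*154 = -1232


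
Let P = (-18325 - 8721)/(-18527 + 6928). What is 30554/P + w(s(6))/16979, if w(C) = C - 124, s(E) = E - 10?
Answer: 3008641803673/229607017 ≈ 13103.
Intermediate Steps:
s(E) = -10 + E
w(C) = -124 + C
P = 27046/11599 (P = -27046/(-11599) = -27046*(-1/11599) = 27046/11599 ≈ 2.3318)
30554/P + w(s(6))/16979 = 30554/(27046/11599) + (-124 + (-10 + 6))/16979 = 30554*(11599/27046) + (-124 - 4)*(1/16979) = 177197923/13523 - 128*1/16979 = 177197923/13523 - 128/16979 = 3008641803673/229607017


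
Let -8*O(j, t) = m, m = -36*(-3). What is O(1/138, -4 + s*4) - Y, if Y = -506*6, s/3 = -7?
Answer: 6045/2 ≈ 3022.5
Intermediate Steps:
s = -21 (s = 3*(-7) = -21)
Y = -3036
m = 108
O(j, t) = -27/2 (O(j, t) = -⅛*108 = -27/2)
O(1/138, -4 + s*4) - Y = -27/2 - 1*(-3036) = -27/2 + 3036 = 6045/2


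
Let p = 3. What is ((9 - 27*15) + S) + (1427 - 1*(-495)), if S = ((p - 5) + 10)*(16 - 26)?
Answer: 1446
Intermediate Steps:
S = -80 (S = ((3 - 5) + 10)*(16 - 26) = (-2 + 10)*(-10) = 8*(-10) = -80)
((9 - 27*15) + S) + (1427 - 1*(-495)) = ((9 - 27*15) - 80) + (1427 - 1*(-495)) = ((9 - 405) - 80) + (1427 + 495) = (-396 - 80) + 1922 = -476 + 1922 = 1446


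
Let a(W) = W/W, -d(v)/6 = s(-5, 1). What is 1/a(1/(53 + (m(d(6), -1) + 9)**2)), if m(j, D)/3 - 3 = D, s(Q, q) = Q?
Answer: 1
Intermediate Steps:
d(v) = 30 (d(v) = -6*(-5) = 30)
m(j, D) = 9 + 3*D
a(W) = 1
1/a(1/(53 + (m(d(6), -1) + 9)**2)) = 1/1 = 1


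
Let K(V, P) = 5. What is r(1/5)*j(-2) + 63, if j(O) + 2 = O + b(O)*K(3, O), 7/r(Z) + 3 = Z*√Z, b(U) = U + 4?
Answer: 27531/562 - 105*√5/562 ≈ 48.570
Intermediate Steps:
b(U) = 4 + U
r(Z) = 7/(-3 + Z^(3/2)) (r(Z) = 7/(-3 + Z*√Z) = 7/(-3 + Z^(3/2)))
j(O) = 18 + 6*O (j(O) = -2 + (O + (4 + O)*5) = -2 + (O + (20 + 5*O)) = -2 + (20 + 6*O) = 18 + 6*O)
r(1/5)*j(-2) + 63 = (7/(-3 + (1/5)^(3/2)))*(18 + 6*(-2)) + 63 = (7/(-3 + (1*(⅕))^(3/2)))*(18 - 12) + 63 = (7/(-3 + (⅕)^(3/2)))*6 + 63 = (7/(-3 + √5/25))*6 + 63 = 42/(-3 + √5/25) + 63 = 63 + 42/(-3 + √5/25)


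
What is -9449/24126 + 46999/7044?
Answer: 177889853/28323924 ≈ 6.2805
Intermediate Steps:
-9449/24126 + 46999/7044 = 177889853/28323924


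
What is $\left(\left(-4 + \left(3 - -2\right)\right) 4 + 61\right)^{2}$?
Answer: $4225$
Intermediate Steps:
$\left(\left(-4 + \left(3 - -2\right)\right) 4 + 61\right)^{2} = \left(\left(-4 + \left(3 + 2\right)\right) 4 + 61\right)^{2} = \left(\left(-4 + 5\right) 4 + 61\right)^{2} = \left(1 \cdot 4 + 61\right)^{2} = \left(4 + 61\right)^{2} = 65^{2} = 4225$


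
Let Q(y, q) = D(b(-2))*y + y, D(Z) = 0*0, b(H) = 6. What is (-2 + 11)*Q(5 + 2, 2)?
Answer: 63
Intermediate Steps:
D(Z) = 0
Q(y, q) = y (Q(y, q) = 0*y + y = 0 + y = y)
(-2 + 11)*Q(5 + 2, 2) = (-2 + 11)*(5 + 2) = 9*7 = 63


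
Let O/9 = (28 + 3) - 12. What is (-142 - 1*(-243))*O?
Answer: 17271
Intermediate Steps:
O = 171 (O = 9*((28 + 3) - 12) = 9*(31 - 12) = 9*19 = 171)
(-142 - 1*(-243))*O = (-142 - 1*(-243))*171 = (-142 + 243)*171 = 101*171 = 17271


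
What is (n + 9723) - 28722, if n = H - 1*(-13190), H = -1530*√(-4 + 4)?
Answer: -5809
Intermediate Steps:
H = 0 (H = -1530*√0 = -1530*0 = 0)
n = 13190 (n = 0 - 1*(-13190) = 0 + 13190 = 13190)
(n + 9723) - 28722 = (13190 + 9723) - 28722 = 22913 - 28722 = -5809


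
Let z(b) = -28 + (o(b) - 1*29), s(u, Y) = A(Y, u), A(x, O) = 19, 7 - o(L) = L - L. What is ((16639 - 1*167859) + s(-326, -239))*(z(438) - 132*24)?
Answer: 486564818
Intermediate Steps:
o(L) = 7 (o(L) = 7 - (L - L) = 7 - 1*0 = 7 + 0 = 7)
s(u, Y) = 19
z(b) = -50 (z(b) = -28 + (7 - 1*29) = -28 + (7 - 29) = -28 - 22 = -50)
((16639 - 1*167859) + s(-326, -239))*(z(438) - 132*24) = ((16639 - 1*167859) + 19)*(-50 - 132*24) = ((16639 - 167859) + 19)*(-50 - 3168) = (-151220 + 19)*(-3218) = -151201*(-3218) = 486564818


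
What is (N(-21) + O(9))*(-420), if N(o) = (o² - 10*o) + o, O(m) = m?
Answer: -268380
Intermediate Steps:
N(o) = o² - 9*o
(N(-21) + O(9))*(-420) = (-21*(-9 - 21) + 9)*(-420) = (-21*(-30) + 9)*(-420) = (630 + 9)*(-420) = 639*(-420) = -268380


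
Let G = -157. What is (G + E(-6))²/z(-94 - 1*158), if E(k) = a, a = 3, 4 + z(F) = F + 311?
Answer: 2156/5 ≈ 431.20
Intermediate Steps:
z(F) = 307 + F (z(F) = -4 + (F + 311) = -4 + (311 + F) = 307 + F)
E(k) = 3
(G + E(-6))²/z(-94 - 1*158) = (-157 + 3)²/(307 + (-94 - 1*158)) = (-154)²/(307 + (-94 - 158)) = 23716/(307 - 252) = 23716/55 = 23716*(1/55) = 2156/5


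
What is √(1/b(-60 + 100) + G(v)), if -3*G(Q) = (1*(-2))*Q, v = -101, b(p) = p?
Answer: I*√242310/60 ≈ 8.2042*I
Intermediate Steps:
G(Q) = 2*Q/3 (G(Q) = -1*(-2)*Q/3 = -(-2)*Q/3 = 2*Q/3)
√(1/b(-60 + 100) + G(v)) = √(1/(-60 + 100) + (⅔)*(-101)) = √(1/40 - 202/3) = √(-8077/120) = I*√242310/60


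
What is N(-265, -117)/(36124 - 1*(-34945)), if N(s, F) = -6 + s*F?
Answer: 30999/71069 ≈ 0.43618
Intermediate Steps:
N(s, F) = -6 + F*s
N(-265, -117)/(36124 - 1*(-34945)) = (-6 - 117*(-265))/(36124 - 1*(-34945)) = (-6 + 31005)/(36124 + 34945) = 30999/71069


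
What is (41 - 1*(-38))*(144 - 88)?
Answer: 4424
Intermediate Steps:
(41 - 1*(-38))*(144 - 88) = (41 + 38)*56 = 79*56 = 4424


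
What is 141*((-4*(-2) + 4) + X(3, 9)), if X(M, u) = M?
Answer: 2115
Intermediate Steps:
141*((-4*(-2) + 4) + X(3, 9)) = 141*((-4*(-2) + 4) + 3) = 141*((8 + 4) + 3) = 141*(12 + 3) = 141*15 = 2115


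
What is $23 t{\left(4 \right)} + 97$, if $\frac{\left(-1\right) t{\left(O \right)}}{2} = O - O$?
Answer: $97$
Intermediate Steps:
$t{\left(O \right)} = 0$ ($t{\left(O \right)} = - 2 \left(O - O\right) = \left(-2\right) 0 = 0$)
$23 t{\left(4 \right)} + 97 = 23 \cdot 0 + 97 = 0 + 97 = 97$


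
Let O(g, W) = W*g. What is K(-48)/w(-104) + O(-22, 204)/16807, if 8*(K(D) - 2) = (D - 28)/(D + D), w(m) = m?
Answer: -7414585/25815552 ≈ -0.28721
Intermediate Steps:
K(D) = 2 + (-28 + D)/(16*D) (K(D) = 2 + ((D - 28)/(D + D))/8 = 2 + ((-28 + D)/((2*D)))/8 = 2 + ((-28 + D)*(1/(2*D)))/8 = 2 + ((-28 + D)/(2*D))/8 = 2 + (-28 + D)/(16*D))
K(-48)/w(-104) + O(-22, 204)/16807 = ((1/16)*(-28 + 33*(-48))/(-48))/(-104) + (204*(-22))/16807 = ((1/16)*(-1/48)*(-28 - 1584))*(-1/104) - 4488*1/16807 = ((1/16)*(-1/48)*(-1612))*(-1/104) - 4488/16807 = (403/192)*(-1/104) - 4488/16807 = -31/1536 - 4488/16807 = -7414585/25815552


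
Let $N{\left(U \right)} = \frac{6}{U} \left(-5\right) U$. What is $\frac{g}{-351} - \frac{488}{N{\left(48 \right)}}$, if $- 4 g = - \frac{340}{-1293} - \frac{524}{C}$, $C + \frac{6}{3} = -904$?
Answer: $\frac{3716001661}{228434310} \approx 16.267$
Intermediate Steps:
$C = -906$ ($C = -2 - 904 = -906$)
$N{\left(U \right)} = -30$ ($N{\left(U \right)} = - \frac{30}{U} U = -30$)
$g = - \frac{27377}{130162}$ ($g = - \frac{- \frac{340}{-1293} - \frac{524}{-906}}{4} = - \frac{\left(-340\right) \left(- \frac{1}{1293}\right) - - \frac{262}{453}}{4} = - \frac{\frac{340}{1293} + \frac{262}{453}}{4} = \left(- \frac{1}{4}\right) \frac{54754}{65081} = - \frac{27377}{130162} \approx -0.21033$)
$\frac{g}{-351} - \frac{488}{N{\left(48 \right)}} = - \frac{27377}{130162 \left(-351\right)} - \frac{488}{-30} = \left(- \frac{27377}{130162}\right) \left(- \frac{1}{351}\right) - - \frac{244}{15} = \frac{27377}{45686862} + \frac{244}{15} = \frac{3716001661}{228434310}$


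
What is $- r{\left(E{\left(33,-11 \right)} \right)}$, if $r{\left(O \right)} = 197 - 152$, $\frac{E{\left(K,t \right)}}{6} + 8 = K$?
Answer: $-45$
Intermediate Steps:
$E{\left(K,t \right)} = -48 + 6 K$
$r{\left(O \right)} = 45$
$- r{\left(E{\left(33,-11 \right)} \right)} = \left(-1\right) 45 = -45$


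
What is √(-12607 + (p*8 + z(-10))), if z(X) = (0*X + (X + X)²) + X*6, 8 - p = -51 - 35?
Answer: 7*I*√235 ≈ 107.31*I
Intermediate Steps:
p = 94 (p = 8 - (-51 - 35) = 8 - 1*(-86) = 8 + 86 = 94)
z(X) = 4*X² + 6*X (z(X) = (0 + (2*X)²) + 6*X = (0 + 4*X²) + 6*X = 4*X² + 6*X)
√(-12607 + (p*8 + z(-10))) = √(-12607 + (94*8 + 2*(-10)*(3 + 2*(-10)))) = √(-12607 + (752 + 2*(-10)*(3 - 20))) = √(-12607 + (752 + 2*(-10)*(-17))) = √(-12607 + (752 + 340)) = √(-12607 + 1092) = √(-11515) = 7*I*√235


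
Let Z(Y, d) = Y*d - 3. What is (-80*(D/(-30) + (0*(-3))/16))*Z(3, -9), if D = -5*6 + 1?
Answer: 2320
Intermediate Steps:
Z(Y, d) = -3 + Y*d
D = -29 (D = -30 + 1 = -29)
(-80*(D/(-30) + (0*(-3))/16))*Z(3, -9) = (-80*(-29/(-30) + (0*(-3))/16))*(-3 + 3*(-9)) = (-80*(-29*(-1/30) + 0*(1/16)))*(-3 - 27) = -80*(29/30 + 0)*(-30) = -80*29/30*(-30) = -232/3*(-30) = 2320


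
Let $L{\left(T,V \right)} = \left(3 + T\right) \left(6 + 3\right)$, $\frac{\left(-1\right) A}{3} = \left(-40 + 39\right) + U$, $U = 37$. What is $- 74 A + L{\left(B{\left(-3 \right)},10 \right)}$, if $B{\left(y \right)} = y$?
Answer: $7992$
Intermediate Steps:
$A = -108$ ($A = - 3 \left(\left(-40 + 39\right) + 37\right) = - 3 \left(-1 + 37\right) = \left(-3\right) 36 = -108$)
$L{\left(T,V \right)} = 27 + 9 T$ ($L{\left(T,V \right)} = \left(3 + T\right) 9 = 27 + 9 T$)
$- 74 A + L{\left(B{\left(-3 \right)},10 \right)} = \left(-74\right) \left(-108\right) + \left(27 + 9 \left(-3\right)\right) = 7992 + \left(27 - 27\right) = 7992 + 0 = 7992$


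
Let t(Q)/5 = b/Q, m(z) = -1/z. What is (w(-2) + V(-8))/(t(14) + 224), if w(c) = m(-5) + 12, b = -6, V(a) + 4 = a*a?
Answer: 2527/7765 ≈ 0.32543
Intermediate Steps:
V(a) = -4 + a² (V(a) = -4 + a*a = -4 + a²)
w(c) = 61/5 (w(c) = -1/(-5) + 12 = -1*(-⅕) + 12 = ⅕ + 12 = 61/5)
t(Q) = -30/Q (t(Q) = 5*(-6/Q) = -30/Q)
(w(-2) + V(-8))/(t(14) + 224) = (61/5 + (-4 + (-8)²))/(-30/14 + 224) = (61/5 + (-4 + 64))/(-30*1/14 + 224) = (61/5 + 60)/(-15/7 + 224) = 361/(5*(1553/7)) = (361/5)*(7/1553) = 2527/7765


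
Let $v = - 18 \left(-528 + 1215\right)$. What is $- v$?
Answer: $12366$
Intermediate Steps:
$v = -12366$ ($v = \left(-18\right) 687 = -12366$)
$- v = \left(-1\right) \left(-12366\right) = 12366$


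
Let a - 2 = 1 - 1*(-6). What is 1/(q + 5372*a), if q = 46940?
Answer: 1/95288 ≈ 1.0495e-5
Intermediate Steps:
a = 9 (a = 2 + (1 - 1*(-6)) = 2 + (1 + 6) = 2 + 7 = 9)
1/(q + 5372*a) = 1/(46940 + 5372*9) = 1/(46940 + 48348) = 1/95288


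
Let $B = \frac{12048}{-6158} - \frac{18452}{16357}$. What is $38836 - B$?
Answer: $\frac{1956060699984}{50363203} \approx 38839.0$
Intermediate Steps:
$B = - \frac{155348276}{50363203}$ ($B = 12048 \left(- \frac{1}{6158}\right) - \frac{18452}{16357} = - \frac{6024}{3079} - \frac{18452}{16357} = - \frac{155348276}{50363203} \approx -3.0846$)
$38836 - B = 38836 - - \frac{155348276}{50363203} = 38836 + \frac{155348276}{50363203} = \frac{1956060699984}{50363203}$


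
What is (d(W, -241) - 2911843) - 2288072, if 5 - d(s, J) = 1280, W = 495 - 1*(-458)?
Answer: -5201190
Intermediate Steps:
W = 953 (W = 495 + 458 = 953)
d(s, J) = -1275 (d(s, J) = 5 - 1*1280 = 5 - 1280 = -1275)
(d(W, -241) - 2911843) - 2288072 = (-1275 - 2911843) - 2288072 = -2913118 - 2288072 = -5201190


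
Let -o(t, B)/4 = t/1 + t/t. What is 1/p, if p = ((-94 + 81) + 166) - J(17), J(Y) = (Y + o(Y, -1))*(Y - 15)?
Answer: 1/263 ≈ 0.0038023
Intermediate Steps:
o(t, B) = -4 - 4*t (o(t, B) = -4*(t/1 + t/t) = -4*(t*1 + 1) = -4*(t + 1) = -4*(1 + t) = -4 - 4*t)
J(Y) = (-15 + Y)*(-4 - 3*Y) (J(Y) = (Y + (-4 - 4*Y))*(Y - 15) = (-4 - 3*Y)*(-15 + Y) = (-15 + Y)*(-4 - 3*Y))
p = 263 (p = ((-94 + 81) + 166) - (60 - 3*17² + 41*17) = (-13 + 166) - (60 - 3*289 + 697) = 153 - (60 - 867 + 697) = 153 - 1*(-110) = 153 + 110 = 263)
1/p = 1/263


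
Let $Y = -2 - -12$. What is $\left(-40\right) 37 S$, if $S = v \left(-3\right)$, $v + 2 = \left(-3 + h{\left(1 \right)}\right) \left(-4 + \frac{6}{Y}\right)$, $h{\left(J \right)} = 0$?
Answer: $36408$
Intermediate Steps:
$Y = 10$ ($Y = -2 + 12 = 10$)
$v = \frac{41}{5}$ ($v = -2 + \left(-3 + 0\right) \left(-4 + \frac{6}{10}\right) = -2 - 3 \left(-4 + 6 \cdot \frac{1}{10}\right) = -2 - 3 \left(-4 + \frac{3}{5}\right) = -2 - - \frac{51}{5} = -2 + \frac{51}{5} = \frac{41}{5} \approx 8.2$)
$S = - \frac{123}{5}$ ($S = \frac{41}{5} \left(-3\right) = - \frac{123}{5} \approx -24.6$)
$\left(-40\right) 37 S = \left(-40\right) 37 \left(- \frac{123}{5}\right) = \left(-1480\right) \left(- \frac{123}{5}\right) = 36408$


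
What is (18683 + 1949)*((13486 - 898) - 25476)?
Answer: -265905216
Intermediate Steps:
(18683 + 1949)*((13486 - 898) - 25476) = 20632*(12588 - 25476) = 20632*(-12888) = -265905216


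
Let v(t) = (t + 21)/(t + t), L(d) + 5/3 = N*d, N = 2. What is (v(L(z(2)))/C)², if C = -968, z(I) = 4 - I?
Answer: 25/937024 ≈ 2.6680e-5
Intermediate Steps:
L(d) = -5/3 + 2*d
v(t) = (21 + t)/(2*t) (v(t) = (21 + t)/((2*t)) = (21 + t)*(1/(2*t)) = (21 + t)/(2*t))
(v(L(z(2)))/C)² = (((21 + (-5/3 + 2*(4 - 1*2)))/(2*(-5/3 + 2*(4 - 1*2))))/(-968))² = (((21 + (-5/3 + 2*(4 - 2)))/(2*(-5/3 + 2*(4 - 2))))*(-1/968))² = (((21 + (-5/3 + 2*2))/(2*(-5/3 + 2*2)))*(-1/968))² = (((21 + (-5/3 + 4))/(2*(-5/3 + 4)))*(-1/968))² = (((21 + 7/3)/(2*(7/3)))*(-1/968))² = (((½)*(3/7)*(70/3))*(-1/968))² = (5*(-1/968))² = (-5/968)² = 25/937024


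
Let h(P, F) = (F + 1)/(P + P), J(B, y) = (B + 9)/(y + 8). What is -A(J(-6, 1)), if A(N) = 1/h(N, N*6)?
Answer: -2/9 ≈ -0.22222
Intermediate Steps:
J(B, y) = (9 + B)/(8 + y)
h(P, F) = (1 + F)/(2*P) (h(P, F) = (1 + F)/((2*P)) = (1 + F)*(1/(2*P)) = (1 + F)/(2*P))
A(N) = 2*N/(1 + 6*N) (A(N) = 1/((1 + N*6)/(2*N)) = 1/((1 + 6*N)/(2*N)) = 2*N/(1 + 6*N))
-A(J(-6, 1)) = -2*(9 - 6)/(8 + 1)/(1 + 6*((9 - 6)/(8 + 1))) = -2*3/9/(1 + 6*(3/9)) = -2*(⅑)*3/(1 + 6*((⅑)*3)) = -2/(3*(1 + 6*(⅓))) = -2/(3*(1 + 2)) = -2/(3*3) = -1*2/9 = -2/9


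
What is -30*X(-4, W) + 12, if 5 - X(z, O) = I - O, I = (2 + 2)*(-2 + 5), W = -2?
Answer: 282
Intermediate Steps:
I = 12 (I = 4*3 = 12)
X(z, O) = -7 + O (X(z, O) = 5 - (12 - O) = 5 + (-12 + O) = -7 + O)
-30*X(-4, W) + 12 = -30*(-7 - 2) + 12 = -30*(-9) + 12 = 270 + 12 = 282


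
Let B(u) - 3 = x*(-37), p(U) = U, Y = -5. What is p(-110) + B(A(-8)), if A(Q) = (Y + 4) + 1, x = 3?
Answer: -218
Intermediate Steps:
A(Q) = 0 (A(Q) = (-5 + 4) + 1 = -1 + 1 = 0)
B(u) = -108 (B(u) = 3 + 3*(-37) = 3 - 111 = -108)
p(-110) + B(A(-8)) = -110 - 108 = -218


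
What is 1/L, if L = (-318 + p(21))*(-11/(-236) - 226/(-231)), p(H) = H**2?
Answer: 18172/2290957 ≈ 0.0079321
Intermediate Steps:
L = 2290957/18172 (L = (-318 + 21**2)*(-11/(-236) - 226/(-231)) = (-318 + 441)*(-11*(-1/236) - 226*(-1/231)) = 123*(11/236 + 226/231) = 123*(55877/54516) = 2290957/18172 ≈ 126.07)
1/L = 1/(2290957/18172) = 18172/2290957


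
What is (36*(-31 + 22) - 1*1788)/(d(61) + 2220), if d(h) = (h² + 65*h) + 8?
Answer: -1056/4957 ≈ -0.21303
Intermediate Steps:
d(h) = 8 + h² + 65*h
(36*(-31 + 22) - 1*1788)/(d(61) + 2220) = (36*(-31 + 22) - 1*1788)/((8 + 61² + 65*61) + 2220) = (36*(-9) - 1788)/((8 + 3721 + 3965) + 2220) = (-324 - 1788)/(7694 + 2220) = -2112/9914 = -2112*1/9914 = -1056/4957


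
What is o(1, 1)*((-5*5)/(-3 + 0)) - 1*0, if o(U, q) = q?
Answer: 25/3 ≈ 8.3333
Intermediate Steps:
o(1, 1)*((-5*5)/(-3 + 0)) - 1*0 = 1*((-5*5)/(-3 + 0)) - 1*0 = 1*(-25/(-3)) + 0 = 1*(-25*(-⅓)) + 0 = 1*(25/3) + 0 = 25/3 + 0 = 25/3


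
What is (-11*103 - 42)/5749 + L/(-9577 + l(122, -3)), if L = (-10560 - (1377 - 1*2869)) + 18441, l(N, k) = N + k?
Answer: -64998527/54374042 ≈ -1.1954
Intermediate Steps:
L = 9373 (L = (-10560 - (1377 - 2869)) + 18441 = (-10560 - 1*(-1492)) + 18441 = (-10560 + 1492) + 18441 = -9068 + 18441 = 9373)
(-11*103 - 42)/5749 + L/(-9577 + l(122, -3)) = (-11*103 - 42)/5749 + 9373/(-9577 + (122 - 3)) = (-1133 - 42)*(1/5749) + 9373/(-9577 + 119) = -1175*1/5749 + 9373/(-9458) = -1175/5749 + 9373*(-1/9458) = -1175/5749 - 9373/9458 = -64998527/54374042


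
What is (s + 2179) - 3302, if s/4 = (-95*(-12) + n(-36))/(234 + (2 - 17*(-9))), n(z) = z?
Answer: -432431/389 ≈ -1111.6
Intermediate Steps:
s = 4416/389 (s = 4*((-95*(-12) - 36)/(234 + (2 - 17*(-9)))) = 4*((1140 - 36)/(234 + (2 + 153))) = 4*(1104/(234 + 155)) = 4*(1104/389) = 4416/389 ≈ 11.352)
(s + 2179) - 3302 = (4416/389 + 2179) - 3302 = 852047/389 - 3302 = -432431/389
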